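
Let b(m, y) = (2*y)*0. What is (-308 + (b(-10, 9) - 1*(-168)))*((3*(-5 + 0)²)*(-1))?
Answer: 10500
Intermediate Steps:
b(m, y) = 0
(-308 + (b(-10, 9) - 1*(-168)))*((3*(-5 + 0)²)*(-1)) = (-308 + (0 - 1*(-168)))*((3*(-5 + 0)²)*(-1)) = (-308 + (0 + 168))*((3*(-5)²)*(-1)) = (-308 + 168)*((3*25)*(-1)) = -10500*(-1) = -140*(-75) = 10500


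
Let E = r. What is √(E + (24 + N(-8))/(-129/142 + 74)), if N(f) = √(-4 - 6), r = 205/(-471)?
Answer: √(-2554377942243 + 326953258938*I*√10)/4888509 ≈ 0.0649 + 0.33332*I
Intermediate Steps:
r = -205/471 (r = 205*(-1/471) = -205/471 ≈ -0.43524)
N(f) = I*√10 (N(f) = √(-10) = I*√10)
E = -205/471 ≈ -0.43524
√(E + (24 + N(-8))/(-129/142 + 74)) = √(-205/471 + (24 + I*√10)/(-129/142 + 74)) = √(-205/471 + (24 + I*√10)/(10379/142)) = √(-205/471 + (24 + I*√10)*(142/10379)) = √(-205/471 + (3408/10379 + 142*I*√10/10379)) = √(-522527/4888509 + 142*I*√10/10379)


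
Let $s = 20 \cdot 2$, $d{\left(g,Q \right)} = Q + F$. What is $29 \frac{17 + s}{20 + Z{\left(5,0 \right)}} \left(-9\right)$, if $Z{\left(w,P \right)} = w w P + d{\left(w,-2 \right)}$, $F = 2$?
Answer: $- \frac{14877}{20} \approx -743.85$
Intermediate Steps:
$d{\left(g,Q \right)} = 2 + Q$ ($d{\left(g,Q \right)} = Q + 2 = 2 + Q$)
$s = 40$
$Z{\left(w,P \right)} = P w^{2}$ ($Z{\left(w,P \right)} = w w P + \left(2 - 2\right) = w^{2} P + 0 = P w^{2} + 0 = P w^{2}$)
$29 \frac{17 + s}{20 + Z{\left(5,0 \right)}} \left(-9\right) = 29 \frac{17 + 40}{20 + 0 \cdot 5^{2}} \left(-9\right) = 29 \frac{57}{20 + 0 \cdot 25} \left(-9\right) = 29 \frac{57}{20 + 0} \left(-9\right) = 29 \cdot \frac{57}{20} \left(-9\right) = \frac{1653}{20} \left(-9\right) = - \frac{14877}{20}$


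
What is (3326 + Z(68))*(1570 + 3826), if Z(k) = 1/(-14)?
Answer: 125626974/7 ≈ 1.7947e+7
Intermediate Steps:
Z(k) = -1/14
(3326 + Z(68))*(1570 + 3826) = (3326 - 1/14)*(1570 + 3826) = (46563/14)*5396 = 125626974/7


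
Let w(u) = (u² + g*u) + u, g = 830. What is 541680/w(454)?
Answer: 54168/58339 ≈ 0.92850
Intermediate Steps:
w(u) = u² + 831*u (w(u) = (u² + 830*u) + u = u² + 831*u)
541680/w(454) = 541680/((454*(831 + 454))) = 541680/((454*1285)) = 541680/583390 = 541680*(1/583390) = 54168/58339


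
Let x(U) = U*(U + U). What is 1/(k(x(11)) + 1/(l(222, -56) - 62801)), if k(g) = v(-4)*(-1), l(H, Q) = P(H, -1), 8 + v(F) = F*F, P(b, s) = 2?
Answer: -62799/502393 ≈ -0.12500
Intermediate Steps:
v(F) = -8 + F² (v(F) = -8 + F*F = -8 + F²)
x(U) = 2*U² (x(U) = U*(2*U) = 2*U²)
l(H, Q) = 2
k(g) = -8 (k(g) = (-8 + (-4)²)*(-1) = (-8 + 16)*(-1) = 8*(-1) = -8)
1/(k(x(11)) + 1/(l(222, -56) - 62801)) = 1/(-8 + 1/(2 - 62801)) = 1/(-8 + 1/(-62799)) = 1/(-8 - 1/62799) = 1/(-502393/62799) = -62799/502393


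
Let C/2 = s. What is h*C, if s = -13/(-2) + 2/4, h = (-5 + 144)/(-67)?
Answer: -1946/67 ≈ -29.045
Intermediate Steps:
h = -139/67 (h = 139*(-1/67) = -139/67 ≈ -2.0746)
s = 7 (s = -13*(-½) + 2*(¼) = 13/2 + ½ = 7)
C = 14 (C = 2*7 = 14)
h*C = -139/67*14 = -1946/67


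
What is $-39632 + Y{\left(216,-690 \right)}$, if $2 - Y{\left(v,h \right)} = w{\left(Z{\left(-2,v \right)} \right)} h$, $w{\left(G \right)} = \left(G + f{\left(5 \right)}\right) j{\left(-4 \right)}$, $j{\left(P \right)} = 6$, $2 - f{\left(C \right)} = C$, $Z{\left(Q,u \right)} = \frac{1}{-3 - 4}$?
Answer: $- \frac{368490}{7} \approx -52641.0$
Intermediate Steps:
$Z{\left(Q,u \right)} = - \frac{1}{7}$ ($Z{\left(Q,u \right)} = \frac{1}{-7} = - \frac{1}{7}$)
$f{\left(C \right)} = 2 - C$
$w{\left(G \right)} = -18 + 6 G$ ($w{\left(G \right)} = \left(G + \left(2 - 5\right)\right) 6 = \left(G - 3\right) 6 = \left(-3 + G\right) 6 = -18 + 6 G$)
$Y{\left(v,h \right)} = 2 + \frac{132 h}{7}$ ($Y{\left(v,h \right)} = 2 - \left(-18 + 6 \left(- \frac{1}{7}\right)\right) h = 2 - \left(-18 - \frac{6}{7}\right) h = 2 - - \frac{132 h}{7} = 2 + \frac{132 h}{7}$)
$-39632 + Y{\left(216,-690 \right)} = -39632 + \left(2 + \frac{132}{7} \left(-690\right)\right) = -39632 + \left(2 - \frac{91080}{7}\right) = -39632 - \frac{91066}{7} = - \frac{368490}{7}$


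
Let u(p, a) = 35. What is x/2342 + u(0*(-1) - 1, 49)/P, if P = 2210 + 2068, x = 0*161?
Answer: 35/4278 ≈ 0.0081814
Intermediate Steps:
x = 0
P = 4278
x/2342 + u(0*(-1) - 1, 49)/P = 0/2342 + 35/4278 = 0*(1/2342) + 35*(1/4278) = 0 + 35/4278 = 35/4278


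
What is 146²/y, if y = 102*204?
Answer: 5329/5202 ≈ 1.0244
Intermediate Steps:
y = 20808
146²/y = 146²/20808 = 21316*(1/20808) = 5329/5202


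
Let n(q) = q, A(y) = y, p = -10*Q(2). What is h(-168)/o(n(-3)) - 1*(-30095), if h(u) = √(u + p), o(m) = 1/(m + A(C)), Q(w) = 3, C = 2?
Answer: 30095 - 3*I*√22 ≈ 30095.0 - 14.071*I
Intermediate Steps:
p = -30 (p = -10*3 = -30)
o(m) = 1/(2 + m) (o(m) = 1/(m + 2) = 1/(2 + m))
h(u) = √(-30 + u) (h(u) = √(u - 30) = √(-30 + u))
h(-168)/o(n(-3)) - 1*(-30095) = √(-30 - 168)/(1/(2 - 3)) - 1*(-30095) = √(-198)/(1/(-1)) + 30095 = (3*I*√22)/(-1) + 30095 = (3*I*√22)*(-1) + 30095 = -3*I*√22 + 30095 = 30095 - 3*I*√22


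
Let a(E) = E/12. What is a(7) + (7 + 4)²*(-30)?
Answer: -43553/12 ≈ -3629.4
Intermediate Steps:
a(E) = E/12 (a(E) = E*(1/12) = E/12)
a(7) + (7 + 4)²*(-30) = (1/12)*7 + (7 + 4)²*(-30) = 7/12 + 11²*(-30) = 7/12 + 121*(-30) = 7/12 - 3630 = -43553/12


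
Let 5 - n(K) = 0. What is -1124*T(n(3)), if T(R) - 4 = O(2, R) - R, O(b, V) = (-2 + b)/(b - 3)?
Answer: 1124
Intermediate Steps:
n(K) = 5 (n(K) = 5 - 1*0 = 5 + 0 = 5)
O(b, V) = (-2 + b)/(-3 + b)
T(R) = 4 - R (T(R) = 4 + ((-2 + 2)/(-3 + 2) - R) = 4 + (0/(-1) - R) = 4 + (-1*0 - R) = 4 + (0 - R) = 4 - R)
-1124*T(n(3)) = -1124*(4 - 1*5) = -1124*(4 - 5) = -1124*(-1) = 1124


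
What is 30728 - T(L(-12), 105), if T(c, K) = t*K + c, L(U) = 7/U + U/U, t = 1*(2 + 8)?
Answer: 356131/12 ≈ 29678.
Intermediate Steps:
t = 10 (t = 1*10 = 10)
L(U) = 1 + 7/U (L(U) = 7/U + 1 = 1 + 7/U)
T(c, K) = c + 10*K (T(c, K) = 10*K + c = c + 10*K)
30728 - T(L(-12), 105) = 30728 - ((7 - 12)/(-12) + 10*105) = 30728 - (-1/12*(-5) + 1050) = 30728 - (5/12 + 1050) = 30728 - 1*12605/12 = 30728 - 12605/12 = 356131/12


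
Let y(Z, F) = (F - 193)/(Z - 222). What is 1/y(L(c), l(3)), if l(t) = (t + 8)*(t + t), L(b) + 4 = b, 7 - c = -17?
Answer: 202/127 ≈ 1.5906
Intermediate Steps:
c = 24 (c = 7 - 1*(-17) = 7 + 17 = 24)
L(b) = -4 + b
l(t) = 2*t*(8 + t) (l(t) = (8 + t)*(2*t) = 2*t*(8 + t))
y(Z, F) = (-193 + F)/(-222 + Z)
1/y(L(c), l(3)) = 1/((-193 + 2*3*(8 + 3))/(-222 + (-4 + 24))) = 1/((-193 + 2*3*11)/(-222 + 20)) = 1/((-193 + 66)/(-202)) = 1/(-1/202*(-127)) = 1/(127/202) = 202/127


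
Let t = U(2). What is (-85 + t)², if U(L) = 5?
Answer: 6400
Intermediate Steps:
t = 5
(-85 + t)² = (-85 + 5)² = (-80)² = 6400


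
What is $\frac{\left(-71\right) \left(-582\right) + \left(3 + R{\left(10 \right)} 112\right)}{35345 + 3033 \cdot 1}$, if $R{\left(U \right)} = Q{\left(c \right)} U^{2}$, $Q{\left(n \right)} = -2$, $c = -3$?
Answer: $\frac{18925}{38378} \approx 0.49312$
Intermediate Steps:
$R{\left(U \right)} = - 2 U^{2}$
$\frac{\left(-71\right) \left(-582\right) + \left(3 + R{\left(10 \right)} 112\right)}{35345 + 3033 \cdot 1} = \frac{\left(-71\right) \left(-582\right) + \left(3 + - 2 \cdot 10^{2} \cdot 112\right)}{35345 + 3033 \cdot 1} = \frac{41322 + \left(3 + \left(-2\right) 100 \cdot 112\right)}{35345 + 3033} = \frac{41322 + \left(3 - 22400\right)}{38378} = \left(41322 + \left(3 - 22400\right)\right) \frac{1}{38378} = \left(41322 - 22397\right) \frac{1}{38378} = 18925 \cdot \frac{1}{38378} = \frac{18925}{38378}$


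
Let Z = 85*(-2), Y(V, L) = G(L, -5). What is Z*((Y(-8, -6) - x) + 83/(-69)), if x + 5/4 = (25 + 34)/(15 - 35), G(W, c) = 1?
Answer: -46886/69 ≈ -679.51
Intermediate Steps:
Y(V, L) = 1
x = -21/5 (x = -5/4 + (25 + 34)/(15 - 35) = -5/4 + 59/(-20) = -5/4 + 59*(-1/20) = -5/4 - 59/20 = -21/5 ≈ -4.2000)
Z = -170
Z*((Y(-8, -6) - x) + 83/(-69)) = -170*((1 - 1*(-21/5)) + 83/(-69)) = -170*((1 + 21/5) + 83*(-1/69)) = -170*(26/5 - 83/69) = -170*1379/345 = -46886/69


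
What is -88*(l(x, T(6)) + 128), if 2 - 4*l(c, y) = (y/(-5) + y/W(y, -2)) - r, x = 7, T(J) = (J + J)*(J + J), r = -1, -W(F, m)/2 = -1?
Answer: -51678/5 ≈ -10336.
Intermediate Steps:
W(F, m) = 2 (W(F, m) = -2*(-1) = 2)
T(J) = 4*J² (T(J) = (2*J)*(2*J) = 4*J²)
l(c, y) = ¼ - 3*y/40 (l(c, y) = ½ - ((y/(-5) + y/2) - 1*(-1))/4 = ½ - ((y*(-⅕) + y*(½)) + 1)/4 = ½ - ((-y/5 + y/2) + 1)/4 = ½ - (3*y/10 + 1)/4 = ½ - (1 + 3*y/10)/4 = ½ + (-¼ - 3*y/40) = ¼ - 3*y/40)
-88*(l(x, T(6)) + 128) = -88*((¼ - 3*6²/10) + 128) = -88*((¼ - 3*36/10) + 128) = -88*((¼ - 3/40*144) + 128) = -88*((¼ - 54/5) + 128) = -88*(-211/20 + 128) = -88*2349/20 = -51678/5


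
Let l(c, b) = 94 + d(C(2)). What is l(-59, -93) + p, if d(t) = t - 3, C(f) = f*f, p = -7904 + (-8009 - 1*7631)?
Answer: -23449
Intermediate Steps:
p = -23544 (p = -7904 + (-8009 - 7631) = -7904 - 15640 = -23544)
C(f) = f²
d(t) = -3 + t
l(c, b) = 95 (l(c, b) = 94 + (-3 + 2²) = 94 + (-3 + 4) = 94 + 1 = 95)
l(-59, -93) + p = 95 - 23544 = -23449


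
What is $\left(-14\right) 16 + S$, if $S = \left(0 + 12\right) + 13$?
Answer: $-199$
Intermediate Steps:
$S = 25$ ($S = 12 + 13 = 25$)
$\left(-14\right) 16 + S = \left(-14\right) 16 + 25 = -224 + 25 = -199$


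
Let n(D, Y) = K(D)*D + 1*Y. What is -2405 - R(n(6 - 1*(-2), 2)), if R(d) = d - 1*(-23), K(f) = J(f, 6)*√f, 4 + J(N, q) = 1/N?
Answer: -2430 + 62*√2 ≈ -2342.3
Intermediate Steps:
J(N, q) = -4 + 1/N
K(f) = √f*(-4 + 1/f) (K(f) = (-4 + 1/f)*√f = √f*(-4 + 1/f))
n(D, Y) = Y + √D*(1 - 4*D) (n(D, Y) = ((1 - 4*D)/√D)*D + 1*Y = √D*(1 - 4*D) + Y = Y + √D*(1 - 4*D))
R(d) = 23 + d (R(d) = d + 23 = 23 + d)
-2405 - R(n(6 - 1*(-2), 2)) = -2405 - (23 + (2 + √(6 - 1*(-2))*(1 - 4*(6 - 1*(-2))))) = -2405 - (23 + (2 + √(6 + 2)*(1 - 4*(6 + 2)))) = -2405 - (23 + (2 + √8*(1 - 4*8))) = -2405 - (23 + (2 + (2*√2)*(1 - 32))) = -2405 - (23 + (2 + (2*√2)*(-31))) = -2405 - (23 + (2 - 62*√2)) = -2405 - (25 - 62*√2) = -2405 + (-25 + 62*√2) = -2430 + 62*√2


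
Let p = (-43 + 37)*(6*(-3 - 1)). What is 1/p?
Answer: 1/144 ≈ 0.0069444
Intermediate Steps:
p = 144 (p = -36*(-4) = -6*(-24) = 144)
1/p = 1/144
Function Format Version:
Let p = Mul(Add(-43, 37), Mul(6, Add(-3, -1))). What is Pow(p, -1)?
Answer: Rational(1, 144) ≈ 0.0069444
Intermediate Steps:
p = 144 (p = Mul(-6, Mul(6, -4)) = Mul(-6, -24) = 144)
Pow(p, -1) = Pow(144, -1) = Rational(1, 144)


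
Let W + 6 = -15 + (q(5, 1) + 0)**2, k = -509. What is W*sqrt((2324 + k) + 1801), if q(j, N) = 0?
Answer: -84*sqrt(226) ≈ -1262.8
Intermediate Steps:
W = -21 (W = -6 + (-15 + (0 + 0)**2) = -6 + (-15 + 0**2) = -6 + (-15 + 0) = -6 - 15 = -21)
W*sqrt((2324 + k) + 1801) = -21*sqrt((2324 - 509) + 1801) = -21*sqrt(1815 + 1801) = -84*sqrt(226)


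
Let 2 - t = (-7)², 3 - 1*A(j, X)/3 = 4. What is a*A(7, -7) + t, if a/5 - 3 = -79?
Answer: 1093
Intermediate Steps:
A(j, X) = -3 (A(j, X) = 9 - 3*4 = 9 - 12 = -3)
t = -47 (t = 2 - 1*(-7)² = 2 - 1*49 = 2 - 49 = -47)
a = -380 (a = 15 + 5*(-79) = 15 - 395 = -380)
a*A(7, -7) + t = -380*(-3) - 47 = 1140 - 47 = 1093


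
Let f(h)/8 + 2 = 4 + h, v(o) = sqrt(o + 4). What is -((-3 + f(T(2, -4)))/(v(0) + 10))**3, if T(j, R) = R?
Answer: 6859/1728 ≈ 3.9693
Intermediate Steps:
v(o) = sqrt(4 + o)
f(h) = 16 + 8*h (f(h) = -16 + 8*(4 + h) = -16 + (32 + 8*h) = 16 + 8*h)
-((-3 + f(T(2, -4)))/(v(0) + 10))**3 = -((-3 + (16 + 8*(-4)))/(sqrt(4 + 0) + 10))**3 = -((-3 + (16 - 32))/(sqrt(4) + 10))**3 = -((-3 - 16)/(2 + 10))**3 = -(-19/12)**3 = -1*(-6859/1728) = 6859/1728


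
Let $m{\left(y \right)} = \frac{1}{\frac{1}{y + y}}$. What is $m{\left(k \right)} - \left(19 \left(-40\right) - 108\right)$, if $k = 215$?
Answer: $1298$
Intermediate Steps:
$m{\left(y \right)} = 2 y$ ($m{\left(y \right)} = \frac{1}{\frac{1}{2 y}} = \frac{1}{\frac{1}{2} \frac{1}{y}} = 2 y$)
$m{\left(k \right)} - \left(19 \left(-40\right) - 108\right) = 2 \cdot 215 - \left(19 \left(-40\right) - 108\right) = 430 - \left(-760 - 108\right) = 430 - -868 = 430 + 868 = 1298$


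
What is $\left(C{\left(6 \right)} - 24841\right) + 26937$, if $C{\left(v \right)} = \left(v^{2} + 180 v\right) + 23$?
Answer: $3235$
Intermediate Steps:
$C{\left(v \right)} = 23 + v^{2} + 180 v$
$\left(C{\left(6 \right)} - 24841\right) + 26937 = \left(\left(23 + 6^{2} + 180 \cdot 6\right) - 24841\right) + 26937 = \left(\left(23 + 36 + 1080\right) - 24841\right) + 26937 = \left(1139 - 24841\right) + 26937 = -23702 + 26937 = 3235$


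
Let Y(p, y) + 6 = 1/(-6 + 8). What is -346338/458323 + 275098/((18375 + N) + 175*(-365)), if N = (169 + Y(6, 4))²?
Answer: -530334902614/34406765933 ≈ -15.414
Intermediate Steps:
Y(p, y) = -11/2 (Y(p, y) = -6 + 1/(-6 + 8) = -6 + 1/2 = -6 + ½ = -11/2)
N = 106929/4 (N = (169 - 11/2)² = (327/2)² = 106929/4 ≈ 26732.)
-346338/458323 + 275098/((18375 + N) + 175*(-365)) = -346338/458323 + 275098/((18375 + 106929/4) + 175*(-365)) = -346338*1/458323 + 275098/(180429/4 - 63875) = -346338/458323 + 275098/(-75071/4) = -346338/458323 + 275098*(-4/75071) = -346338/458323 - 1100392/75071 = -530334902614/34406765933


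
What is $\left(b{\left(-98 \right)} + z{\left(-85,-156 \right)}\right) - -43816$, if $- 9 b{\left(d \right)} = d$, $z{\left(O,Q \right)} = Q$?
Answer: $\frac{393038}{9} \approx 43671.0$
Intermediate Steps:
$b{\left(d \right)} = - \frac{d}{9}$
$\left(b{\left(-98 \right)} + z{\left(-85,-156 \right)}\right) - -43816 = \left(\left(- \frac{1}{9}\right) \left(-98\right) - 156\right) - -43816 = \left(\frac{98}{9} - 156\right) + 43816 = - \frac{1306}{9} + 43816 = \frac{393038}{9}$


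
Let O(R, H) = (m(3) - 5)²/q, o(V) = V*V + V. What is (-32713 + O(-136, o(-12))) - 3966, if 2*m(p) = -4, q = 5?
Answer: -183346/5 ≈ -36669.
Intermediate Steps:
m(p) = -2 (m(p) = (½)*(-4) = -2)
o(V) = V + V² (o(V) = V² + V = V + V²)
O(R, H) = 49/5 (O(R, H) = (-2 - 5)²/5 = (-7)²*(⅕) = 49*(⅕) = 49/5)
(-32713 + O(-136, o(-12))) - 3966 = (-32713 + 49/5) - 3966 = -163516/5 - 3966 = -183346/5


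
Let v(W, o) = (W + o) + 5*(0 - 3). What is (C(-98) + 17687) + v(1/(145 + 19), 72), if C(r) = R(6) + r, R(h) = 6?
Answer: 2894929/164 ≈ 17652.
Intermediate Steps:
C(r) = 6 + r
v(W, o) = -15 + W + o (v(W, o) = (W + o) + 5*(-3) = (W + o) - 15 = -15 + W + o)
(C(-98) + 17687) + v(1/(145 + 19), 72) = ((6 - 98) + 17687) + (-15 + 1/(145 + 19) + 72) = (-92 + 17687) + (-15 + 1/164 + 72) = 17595 + (-15 + 1/164 + 72) = 17595 + 9349/164 = 2894929/164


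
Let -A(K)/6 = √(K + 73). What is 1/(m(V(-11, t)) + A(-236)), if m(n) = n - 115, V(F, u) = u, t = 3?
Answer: I/(2*(-56*I + 3*√163)) ≈ -0.006083 + 0.0041605*I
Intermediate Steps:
A(K) = -6*√(73 + K) (A(K) = -6*√(K + 73) = -6*√(73 + K))
m(n) = -115 + n
1/(m(V(-11, t)) + A(-236)) = 1/((-115 + 3) - 6*√(73 - 236)) = 1/(-112 - 6*I*√163)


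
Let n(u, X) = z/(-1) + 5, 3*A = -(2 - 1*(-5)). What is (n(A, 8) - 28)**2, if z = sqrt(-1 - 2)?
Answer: (23 + I*sqrt(3))**2 ≈ 526.0 + 79.674*I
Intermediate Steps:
z = I*sqrt(3) (z = sqrt(-3) = I*sqrt(3) ≈ 1.732*I)
A = -7/3 (A = (-(2 - 1*(-5)))/3 = (-(2 + 5))/3 = (-1*7)/3 = (1/3)*(-7) = -7/3 ≈ -2.3333)
n(u, X) = 5 - I*sqrt(3) (n(u, X) = (I*sqrt(3))/(-1) + 5 = (I*sqrt(3))*(-1) + 5 = -I*sqrt(3) + 5 = 5 - I*sqrt(3))
(n(A, 8) - 28)**2 = ((5 - I*sqrt(3)) - 28)**2 = (-23 - I*sqrt(3))**2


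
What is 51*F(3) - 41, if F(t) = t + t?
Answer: 265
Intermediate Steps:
F(t) = 2*t
51*F(3) - 41 = 51*(2*3) - 41 = 51*6 - 41 = 306 - 41 = 265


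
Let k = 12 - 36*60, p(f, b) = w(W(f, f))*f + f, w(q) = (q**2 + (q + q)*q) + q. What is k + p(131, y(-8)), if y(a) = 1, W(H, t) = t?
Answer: 6759417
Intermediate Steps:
w(q) = q + 3*q**2 (w(q) = (q**2 + (2*q)*q) + q = (q**2 + 2*q**2) + q = 3*q**2 + q = q + 3*q**2)
p(f, b) = f + f**2*(1 + 3*f) (p(f, b) = (f*(1 + 3*f))*f + f = f**2*(1 + 3*f) + f = f + f**2*(1 + 3*f))
k = -2148 (k = 12 - 2160 = -2148)
k + p(131, y(-8)) = -2148 + 131*(1 + 131*(1 + 3*131)) = -2148 + 131*(1 + 131*(1 + 393)) = -2148 + 131*(1 + 131*394) = -2148 + 131*(1 + 51614) = -2148 + 131*51615 = -2148 + 6761565 = 6759417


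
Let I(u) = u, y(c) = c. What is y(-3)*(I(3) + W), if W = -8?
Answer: 15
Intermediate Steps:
y(-3)*(I(3) + W) = -3*(3 - 8) = -3*(-5) = 15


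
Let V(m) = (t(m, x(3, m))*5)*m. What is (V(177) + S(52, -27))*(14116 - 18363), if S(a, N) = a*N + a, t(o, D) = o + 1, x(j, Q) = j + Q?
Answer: -663287966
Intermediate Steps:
x(j, Q) = Q + j
t(o, D) = 1 + o
V(m) = m*(5 + 5*m) (V(m) = ((1 + m)*5)*m = (5 + 5*m)*m = m*(5 + 5*m))
S(a, N) = a + N*a (S(a, N) = N*a + a = a + N*a)
(V(177) + S(52, -27))*(14116 - 18363) = (5*177*(1 + 177) + 52*(1 - 27))*(14116 - 18363) = (5*177*178 + 52*(-26))*(-4247) = (157530 - 1352)*(-4247) = 156178*(-4247) = -663287966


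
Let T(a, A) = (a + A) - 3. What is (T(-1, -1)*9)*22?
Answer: -990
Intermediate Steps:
T(a, A) = -3 + A + a (T(a, A) = (A + a) - 3 = -3 + A + a)
(T(-1, -1)*9)*22 = ((-3 - 1 - 1)*9)*22 = -5*9*22 = -45*22 = -990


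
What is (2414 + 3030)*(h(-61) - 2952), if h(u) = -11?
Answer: -16130572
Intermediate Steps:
(2414 + 3030)*(h(-61) - 2952) = (2414 + 3030)*(-11 - 2952) = 5444*(-2963) = -16130572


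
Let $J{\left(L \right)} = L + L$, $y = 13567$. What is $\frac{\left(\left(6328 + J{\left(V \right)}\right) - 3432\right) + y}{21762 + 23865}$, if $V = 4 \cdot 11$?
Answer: $\frac{5517}{15209} \approx 0.36275$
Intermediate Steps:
$V = 44$
$J{\left(L \right)} = 2 L$
$\frac{\left(\left(6328 + J{\left(V \right)}\right) - 3432\right) + y}{21762 + 23865} = \frac{\left(\left(6328 + 2 \cdot 44\right) - 3432\right) + 13567}{21762 + 23865} = \frac{\left(\left(6328 + 88\right) - 3432\right) + 13567}{45627} = \left(\left(6416 - 3432\right) + 13567\right) \frac{1}{45627} = \left(2984 + 13567\right) \frac{1}{45627} = 16551 \cdot \frac{1}{45627} = \frac{5517}{15209}$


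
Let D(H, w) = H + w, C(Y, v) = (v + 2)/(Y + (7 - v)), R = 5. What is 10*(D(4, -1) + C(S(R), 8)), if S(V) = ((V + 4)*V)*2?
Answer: 2770/89 ≈ 31.124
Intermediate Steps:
S(V) = 2*V*(4 + V) (S(V) = ((4 + V)*V)*2 = (V*(4 + V))*2 = 2*V*(4 + V))
C(Y, v) = (2 + v)/(7 + Y - v)
10*(D(4, -1) + C(S(R), 8)) = 10*((4 - 1) + (2 + 8)/(7 + 2*5*(4 + 5) - 1*8)) = 10*(3 + 10/(7 + 2*5*9 - 8)) = 10*(3 + 10/(7 + 90 - 8)) = 10*(3 + 10/89) = 10*(277/89) = 2770/89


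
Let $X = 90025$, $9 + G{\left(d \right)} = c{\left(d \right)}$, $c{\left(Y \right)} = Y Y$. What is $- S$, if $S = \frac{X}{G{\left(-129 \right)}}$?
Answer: $- \frac{90025}{16632} \approx -5.4128$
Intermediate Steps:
$c{\left(Y \right)} = Y^{2}$
$G{\left(d \right)} = -9 + d^{2}$
$S = \frac{90025}{16632}$ ($S = \frac{90025}{-9 + \left(-129\right)^{2}} = \frac{90025}{-9 + 16641} = \frac{90025}{16632} \approx 5.4128$)
$- S = \left(-1\right) \frac{90025}{16632} = - \frac{90025}{16632}$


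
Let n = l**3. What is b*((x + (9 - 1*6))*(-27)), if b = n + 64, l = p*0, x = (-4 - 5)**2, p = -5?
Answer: -145152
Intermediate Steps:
x = 81 (x = (-9)**2 = 81)
l = 0 (l = -5*0 = 0)
n = 0 (n = 0**3 = 0)
b = 64 (b = 0 + 64 = 64)
b*((x + (9 - 1*6))*(-27)) = 64*((81 + (9 - 1*6))*(-27)) = 64*((81 + (9 - 6))*(-27)) = 64*((81 + 3)*(-27)) = 64*(84*(-27)) = 64*(-2268) = -145152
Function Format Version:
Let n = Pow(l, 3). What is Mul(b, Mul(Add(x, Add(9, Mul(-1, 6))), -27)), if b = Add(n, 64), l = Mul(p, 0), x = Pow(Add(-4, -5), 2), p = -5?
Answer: -145152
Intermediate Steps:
x = 81 (x = Pow(-9, 2) = 81)
l = 0 (l = Mul(-5, 0) = 0)
n = 0 (n = Pow(0, 3) = 0)
b = 64 (b = Add(0, 64) = 64)
Mul(b, Mul(Add(x, Add(9, Mul(-1, 6))), -27)) = Mul(64, Mul(Add(81, Add(9, Mul(-1, 6))), -27)) = Mul(64, Mul(Add(81, Add(9, -6)), -27)) = Mul(64, Mul(Add(81, 3), -27)) = Mul(64, Mul(84, -27)) = Mul(64, -2268) = -145152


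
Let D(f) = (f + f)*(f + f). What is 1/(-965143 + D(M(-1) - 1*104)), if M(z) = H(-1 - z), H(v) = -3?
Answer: -1/919347 ≈ -1.0877e-6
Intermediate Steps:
M(z) = -3
D(f) = 4*f² (D(f) = (2*f)*(2*f) = 4*f²)
1/(-965143 + D(M(-1) - 1*104)) = 1/(-965143 + 4*(-3 - 1*104)²) = 1/(-965143 + 4*(-3 - 104)²) = 1/(-965143 + 4*(-107)²) = 1/(-965143 + 4*11449) = 1/(-965143 + 45796) = 1/(-919347) = -1/919347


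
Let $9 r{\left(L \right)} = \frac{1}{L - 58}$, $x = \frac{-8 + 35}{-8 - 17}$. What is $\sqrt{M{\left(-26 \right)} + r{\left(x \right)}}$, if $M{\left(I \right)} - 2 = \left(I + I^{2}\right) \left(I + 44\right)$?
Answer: $\frac{\sqrt{229754234297}}{4431} \approx 108.18$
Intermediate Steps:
$M{\left(I \right)} = 2 + \left(44 + I\right) \left(I + I^{2}\right)$ ($M{\left(I \right)} = 2 + \left(I + I^{2}\right) \left(I + 44\right) = 2 + \left(I + I^{2}\right) \left(44 + I\right) = 2 + \left(44 + I\right) \left(I + I^{2}\right)$)
$x = - \frac{27}{25}$ ($x = \frac{27}{-25} = 27 \left(- \frac{1}{25}\right) = - \frac{27}{25} \approx -1.08$)
$r{\left(L \right)} = \frac{1}{9 \left(-58 + L\right)}$ ($r{\left(L \right)} = \frac{1}{9 \left(L - 58\right)} = \frac{1}{9 \left(-58 + L\right)}$)
$\sqrt{M{\left(-26 \right)} + r{\left(x \right)}} = \sqrt{\left(2 + \left(-26\right)^{3} + 44 \left(-26\right) + 45 \left(-26\right)^{2}\right) + \frac{1}{9 \left(-58 - \frac{27}{25}\right)}} = \sqrt{\left(2 - 17576 - 1144 + 45 \cdot 676\right) + \frac{1}{9 \left(- \frac{1477}{25}\right)}} = \sqrt{\left(2 - 17576 - 1144 + 30420\right) + \frac{1}{9} \left(- \frac{25}{1477}\right)} = \sqrt{11702 - \frac{25}{13293}} = \sqrt{\frac{155554661}{13293}} = \frac{\sqrt{229754234297}}{4431}$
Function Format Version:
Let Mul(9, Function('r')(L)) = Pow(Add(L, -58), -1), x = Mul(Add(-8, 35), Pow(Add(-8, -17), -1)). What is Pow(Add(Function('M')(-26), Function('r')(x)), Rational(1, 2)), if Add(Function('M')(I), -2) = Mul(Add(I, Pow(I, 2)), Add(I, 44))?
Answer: Mul(Rational(1, 4431), Pow(229754234297, Rational(1, 2))) ≈ 108.18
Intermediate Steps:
Function('M')(I) = Add(2, Mul(Add(44, I), Add(I, Pow(I, 2)))) (Function('M')(I) = Add(2, Mul(Add(I, Pow(I, 2)), Add(I, 44))) = Add(2, Mul(Add(I, Pow(I, 2)), Add(44, I))) = Add(2, Mul(Add(44, I), Add(I, Pow(I, 2)))))
x = Rational(-27, 25) (x = Mul(27, Pow(-25, -1)) = Mul(27, Rational(-1, 25)) = Rational(-27, 25) ≈ -1.0800)
Function('r')(L) = Mul(Rational(1, 9), Pow(Add(-58, L), -1)) (Function('r')(L) = Mul(Rational(1, 9), Pow(Add(L, -58), -1)) = Mul(Rational(1, 9), Pow(Add(-58, L), -1)))
Pow(Add(Function('M')(-26), Function('r')(x)), Rational(1, 2)) = Pow(Add(Add(2, Pow(-26, 3), Mul(44, -26), Mul(45, Pow(-26, 2))), Mul(Rational(1, 9), Pow(Add(-58, Rational(-27, 25)), -1))), Rational(1, 2)) = Pow(Add(Add(2, -17576, -1144, Mul(45, 676)), Mul(Rational(1, 9), Pow(Rational(-1477, 25), -1))), Rational(1, 2)) = Pow(Add(Add(2, -17576, -1144, 30420), Mul(Rational(1, 9), Rational(-25, 1477))), Rational(1, 2)) = Pow(Add(11702, Rational(-25, 13293)), Rational(1, 2)) = Pow(Rational(155554661, 13293), Rational(1, 2)) = Mul(Rational(1, 4431), Pow(229754234297, Rational(1, 2)))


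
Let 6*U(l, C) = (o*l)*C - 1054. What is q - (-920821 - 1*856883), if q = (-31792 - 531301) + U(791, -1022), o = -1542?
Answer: 626921248/3 ≈ 2.0897e+8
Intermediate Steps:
U(l, C) = -527/3 - 257*C*l (U(l, C) = ((-1542*l)*C - 1054)/6 = (-1542*C*l - 1054)/6 = (-1054 - 1542*C*l)/6 = -527/3 - 257*C*l)
q = 621588136/3 (q = (-31792 - 531301) + (-527/3 - 257*(-1022)*791) = -563093 + (-527/3 + 207759314) = -563093 + 623277415/3 = 621588136/3 ≈ 2.0720e+8)
q - (-920821 - 1*856883) = 621588136/3 - (-920821 - 1*856883) = 621588136/3 - (-920821 - 856883) = 621588136/3 - 1*(-1777704) = 621588136/3 + 1777704 = 626921248/3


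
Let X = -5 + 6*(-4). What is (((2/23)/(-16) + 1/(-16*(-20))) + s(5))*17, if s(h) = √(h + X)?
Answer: -289/7360 + 34*I*√6 ≈ -0.039266 + 83.283*I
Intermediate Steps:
X = -29 (X = -5 - 24 = -29)
s(h) = √(-29 + h) (s(h) = √(h - 29) = √(-29 + h))
(((2/23)/(-16) + 1/(-16*(-20))) + s(5))*17 = (((2/23)/(-16) + 1/(-16*(-20))) + √(-29 + 5))*17 = (((2*(1/23))*(-1/16) - 1/16*(-1/20)) + √(-24))*17 = (((2/23)*(-1/16) + 1/320) + 2*I*√6)*17 = ((-1/184 + 1/320) + 2*I*√6)*17 = (-17/7360 + 2*I*√6)*17 = -289/7360 + 34*I*√6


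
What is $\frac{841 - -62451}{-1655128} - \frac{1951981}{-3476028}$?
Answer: $\frac{376346705549}{719158908948} \approx 0.52332$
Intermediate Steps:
$\frac{841 - -62451}{-1655128} - \frac{1951981}{-3476028} = \left(841 + 62451\right) \left(- \frac{1}{1655128}\right) - - \frac{1951981}{3476028} = 63292 \left(- \frac{1}{1655128}\right) + \frac{1951981}{3476028} = - \frac{15823}{413782} + \frac{1951981}{3476028} = \frac{376346705549}{719158908948}$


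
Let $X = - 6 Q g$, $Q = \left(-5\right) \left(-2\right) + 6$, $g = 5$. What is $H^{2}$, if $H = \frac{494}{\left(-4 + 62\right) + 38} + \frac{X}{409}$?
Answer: $\frac{6081348289}{385415424} \approx 15.779$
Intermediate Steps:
$Q = 16$ ($Q = 10 + 6 = 16$)
$X = -480$ ($X = \left(-6\right) 16 \cdot 5 = \left(-96\right) 5 = -480$)
$H = \frac{77983}{19632}$ ($H = \frac{494}{\left(-4 + 62\right) + 38} - \frac{480}{409} = \frac{494}{58 + 38} - \frac{480}{409} = \frac{494}{96} - \frac{480}{409} = 494 \cdot \frac{1}{96} - \frac{480}{409} = \frac{247}{48} - \frac{480}{409} = \frac{77983}{19632} \approx 3.9722$)
$H^{2} = \left(\frac{77983}{19632}\right)^{2} = \frac{6081348289}{385415424}$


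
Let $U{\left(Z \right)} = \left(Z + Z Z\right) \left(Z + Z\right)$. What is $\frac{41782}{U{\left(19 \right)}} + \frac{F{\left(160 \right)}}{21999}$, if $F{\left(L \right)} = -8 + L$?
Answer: $\frac{460678549}{158832780} \approx 2.9004$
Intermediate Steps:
$U{\left(Z \right)} = 2 Z \left(Z + Z^{2}\right)$ ($U{\left(Z \right)} = \left(Z + Z^{2}\right) 2 Z = 2 Z \left(Z + Z^{2}\right)$)
$\frac{41782}{U{\left(19 \right)}} + \frac{F{\left(160 \right)}}{21999} = \frac{41782}{2 \cdot 19^{2} \left(1 + 19\right)} + \frac{-8 + 160}{21999} = \frac{41782}{2 \cdot 361 \cdot 20} + 152 \cdot \frac{1}{21999} = \frac{41782}{14440} + \frac{152}{21999} = 41782 \cdot \frac{1}{14440} + \frac{152}{21999} = \frac{20891}{7220} + \frac{152}{21999} = \frac{460678549}{158832780}$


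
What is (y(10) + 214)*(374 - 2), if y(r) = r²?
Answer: 116808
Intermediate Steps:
(y(10) + 214)*(374 - 2) = (10² + 214)*(374 - 2) = (100 + 214)*372 = 314*372 = 116808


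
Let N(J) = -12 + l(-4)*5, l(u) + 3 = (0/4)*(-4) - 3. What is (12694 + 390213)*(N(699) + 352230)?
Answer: 141899010516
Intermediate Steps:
l(u) = -6 (l(u) = -3 + ((0/4)*(-4) - 3) = -3 + ((0*(¼))*(-4) - 3) = -3 + (0*(-4) - 3) = -3 + (0 - 3) = -3 - 3 = -6)
N(J) = -42 (N(J) = -12 - 6*5 = -12 - 30 = -42)
(12694 + 390213)*(N(699) + 352230) = (12694 + 390213)*(-42 + 352230) = 402907*352188 = 141899010516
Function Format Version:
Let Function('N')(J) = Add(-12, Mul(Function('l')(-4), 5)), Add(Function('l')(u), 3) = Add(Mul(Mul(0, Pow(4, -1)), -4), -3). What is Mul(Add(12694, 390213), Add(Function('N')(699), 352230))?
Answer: 141899010516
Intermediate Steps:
Function('l')(u) = -6 (Function('l')(u) = Add(-3, Add(Mul(Mul(0, Pow(4, -1)), -4), -3)) = Add(-3, Add(Mul(Mul(0, Rational(1, 4)), -4), -3)) = Add(-3, Add(Mul(0, -4), -3)) = Add(-3, Add(0, -3)) = Add(-3, -3) = -6)
Function('N')(J) = -42 (Function('N')(J) = Add(-12, Mul(-6, 5)) = Add(-12, -30) = -42)
Mul(Add(12694, 390213), Add(Function('N')(699), 352230)) = Mul(Add(12694, 390213), Add(-42, 352230)) = Mul(402907, 352188) = 141899010516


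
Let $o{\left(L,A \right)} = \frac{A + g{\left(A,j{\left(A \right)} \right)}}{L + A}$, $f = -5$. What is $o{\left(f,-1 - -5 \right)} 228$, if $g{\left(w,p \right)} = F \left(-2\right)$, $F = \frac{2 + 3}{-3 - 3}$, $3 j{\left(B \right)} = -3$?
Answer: $-1292$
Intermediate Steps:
$j{\left(B \right)} = -1$ ($j{\left(B \right)} = \frac{1}{3} \left(-3\right) = -1$)
$F = - \frac{5}{6}$ ($F = \frac{5}{-6} = 5 \left(- \frac{1}{6}\right) = - \frac{5}{6} \approx -0.83333$)
$g{\left(w,p \right)} = \frac{5}{3}$ ($g{\left(w,p \right)} = \left(- \frac{5}{6}\right) \left(-2\right) = \frac{5}{3}$)
$o{\left(L,A \right)} = \frac{\frac{5}{3} + A}{A + L}$ ($o{\left(L,A \right)} = \frac{A + \frac{5}{3}}{L + A} = \frac{\frac{5}{3} + A}{A + L}$)
$o{\left(f,-1 - -5 \right)} 228 = \frac{\frac{5}{3} - -4}{\left(-1 - -5\right) - 5} \cdot 228 = \frac{\frac{5}{3} + \left(-1 + 5\right)}{\left(-1 + 5\right) - 5} \cdot 228 = \frac{\frac{5}{3} + 4}{4 - 5} \cdot 228 = \frac{1}{-1} \cdot \frac{17}{3} \cdot 228 = \left(-1\right) \frac{17}{3} \cdot 228 = \left(- \frac{17}{3}\right) 228 = -1292$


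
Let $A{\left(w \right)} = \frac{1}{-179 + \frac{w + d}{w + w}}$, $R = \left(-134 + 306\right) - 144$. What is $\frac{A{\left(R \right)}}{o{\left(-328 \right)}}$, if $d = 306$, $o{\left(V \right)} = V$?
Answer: $\frac{7}{397290} \approx 1.7619 \cdot 10^{-5}$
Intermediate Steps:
$R = 28$ ($R = 172 - 144 = 28$)
$A{\left(w \right)} = \frac{1}{-179 + \frac{306 + w}{2 w}}$ ($A{\left(w \right)} = \frac{1}{-179 + \frac{w + 306}{w + w}} = \frac{1}{-179 + \frac{306 + w}{2 w}}$)
$\frac{A{\left(R \right)}}{o{\left(-328 \right)}} = \frac{\left(-2\right) 28 \frac{1}{-306 + 357 \cdot 28}}{-328} = \left(-2\right) 28 \frac{1}{-306 + 9996} \left(- \frac{1}{328}\right) = \left(-2\right) 28 \cdot \frac{1}{9690} \left(- \frac{1}{328}\right) = \left(- \frac{28}{4845}\right) \left(- \frac{1}{328}\right) = \frac{7}{397290}$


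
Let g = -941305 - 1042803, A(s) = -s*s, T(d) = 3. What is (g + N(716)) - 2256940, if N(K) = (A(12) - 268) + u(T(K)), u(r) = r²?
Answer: -4241451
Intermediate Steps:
A(s) = -s²
g = -1984108
N(K) = -403 (N(K) = (-1*12² - 268) + 3² = (-1*144 - 268) + 9 = (-144 - 268) + 9 = -412 + 9 = -403)
(g + N(716)) - 2256940 = (-1984108 - 403) - 2256940 = -1984511 - 2256940 = -4241451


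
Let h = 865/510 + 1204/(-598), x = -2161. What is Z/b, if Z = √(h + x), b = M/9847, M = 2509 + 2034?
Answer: 9847*I*√2010301745790/138552414 ≈ 100.77*I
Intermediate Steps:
M = 4543
h = -9677/30498 (h = 865*(1/510) + 1204*(-1/598) = 173/102 - 602/299 = -9677/30498 ≈ -0.31730)
b = 4543/9847 ≈ 0.46136
Z = I*√2010301745790/30498 (Z = √(-9677/30498 - 2161) = √(-65915855/30498) = I*√2010301745790/30498 ≈ 46.49*I)
Z/b = (I*√2010301745790/30498)/(4543/9847) = (I*√2010301745790/30498)*(9847/4543) = 9847*I*√2010301745790/138552414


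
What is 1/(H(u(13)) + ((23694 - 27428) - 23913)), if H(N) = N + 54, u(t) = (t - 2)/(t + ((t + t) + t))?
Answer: -52/1434825 ≈ -3.6241e-5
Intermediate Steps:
u(t) = (-2 + t)/(4*t) (u(t) = (-2 + t)/(t + (2*t + t)) = (-2 + t)/(t + 3*t) = (-2 + t)/((4*t)) = (-2 + t)*(1/(4*t)) = (-2 + t)/(4*t))
H(N) = 54 + N
1/(H(u(13)) + ((23694 - 27428) - 23913)) = 1/((54 + (1/4)*(-2 + 13)/13) + ((23694 - 27428) - 23913)) = 1/((54 + (1/4)*(1/13)*11) + (-3734 - 23913)) = 1/((54 + 11/52) - 27647) = 1/(2819/52 - 27647) = 1/(-1434825/52) = -52/1434825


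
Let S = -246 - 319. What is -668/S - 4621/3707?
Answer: -134589/2094455 ≈ -0.064260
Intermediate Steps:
S = -565
-668/S - 4621/3707 = -668/(-565) - 4621/3707 = -668*(-1/565) - 4621*1/3707 = 668/565 - 4621/3707 = -134589/2094455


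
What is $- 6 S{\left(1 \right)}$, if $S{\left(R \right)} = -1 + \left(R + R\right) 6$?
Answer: $-66$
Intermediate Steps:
$S{\left(R \right)} = -1 + 12 R$ ($S{\left(R \right)} = -1 + 2 R 6 = -1 + 12 R$)
$- 6 S{\left(1 \right)} = - 6 \left(-1 + 12 \cdot 1\right) = - 6 \left(-1 + 12\right) = \left(-6\right) 11 = -66$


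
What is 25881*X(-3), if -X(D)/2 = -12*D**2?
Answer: 5590296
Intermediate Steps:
X(D) = 24*D**2 (X(D) = -(-24)*D**2 = 24*D**2)
25881*X(-3) = 25881*(24*(-3)**2) = 25881*(24*9) = 25881*216 = 5590296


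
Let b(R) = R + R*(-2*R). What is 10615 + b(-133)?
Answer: -24896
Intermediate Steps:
b(R) = R - 2*R²
10615 + b(-133) = 10615 - 133*(1 - 2*(-133)) = 10615 - 133*(1 + 266) = 10615 - 133*267 = 10615 - 35511 = -24896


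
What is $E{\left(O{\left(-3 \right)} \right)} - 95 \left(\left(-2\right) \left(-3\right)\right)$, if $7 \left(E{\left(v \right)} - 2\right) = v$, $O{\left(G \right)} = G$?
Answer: $- \frac{3979}{7} \approx -568.43$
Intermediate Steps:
$E{\left(v \right)} = 2 + \frac{v}{7}$
$E{\left(O{\left(-3 \right)} \right)} - 95 \left(\left(-2\right) \left(-3\right)\right) = \left(2 + \frac{1}{7} \left(-3\right)\right) - 95 \left(\left(-2\right) \left(-3\right)\right) = \left(2 - \frac{3}{7}\right) - 570 = \frac{11}{7} - 570 = - \frac{3979}{7}$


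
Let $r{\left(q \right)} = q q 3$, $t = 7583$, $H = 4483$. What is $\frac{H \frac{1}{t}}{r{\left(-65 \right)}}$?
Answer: $\frac{4483}{96114525} \approx 4.6642 \cdot 10^{-5}$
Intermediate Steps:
$r{\left(q \right)} = 3 q^{2}$ ($r{\left(q \right)} = q^{2} \cdot 3 = 3 q^{2}$)
$\frac{H \frac{1}{t}}{r{\left(-65 \right)}} = \frac{4483 \cdot \frac{1}{7583}}{3 \left(-65\right)^{2}} = \frac{4483 \cdot \frac{1}{7583}}{3 \cdot 4225} = \frac{4483}{7583 \cdot 12675} = \frac{4483}{7583} \cdot \frac{1}{12675} = \frac{4483}{96114525}$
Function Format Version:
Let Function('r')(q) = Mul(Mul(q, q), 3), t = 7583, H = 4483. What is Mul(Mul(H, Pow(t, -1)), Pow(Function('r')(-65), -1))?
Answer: Rational(4483, 96114525) ≈ 4.6642e-5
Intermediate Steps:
Function('r')(q) = Mul(3, Pow(q, 2)) (Function('r')(q) = Mul(Pow(q, 2), 3) = Mul(3, Pow(q, 2)))
Mul(Mul(H, Pow(t, -1)), Pow(Function('r')(-65), -1)) = Mul(Mul(4483, Pow(7583, -1)), Pow(Mul(3, Pow(-65, 2)), -1)) = Mul(Mul(4483, Rational(1, 7583)), Pow(Mul(3, 4225), -1)) = Mul(Rational(4483, 7583), Pow(12675, -1)) = Mul(Rational(4483, 7583), Rational(1, 12675)) = Rational(4483, 96114525)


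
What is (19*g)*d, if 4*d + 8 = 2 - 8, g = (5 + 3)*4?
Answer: -2128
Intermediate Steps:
g = 32 (g = 8*4 = 32)
d = -7/2 (d = -2 + (2 - 8)/4 = -2 + (¼)*(-6) = -2 - 3/2 = -7/2 ≈ -3.5000)
(19*g)*d = (19*32)*(-7/2) = 608*(-7/2) = -2128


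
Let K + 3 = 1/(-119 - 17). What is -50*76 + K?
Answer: -517209/136 ≈ -3803.0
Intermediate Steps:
K = -409/136 (K = -3 + 1/(-119 - 17) = -3 + 1/(-136) = -3 - 1/136 = -409/136 ≈ -3.0074)
-50*76 + K = -50*76 - 409/136 = -3800 - 409/136 = -517209/136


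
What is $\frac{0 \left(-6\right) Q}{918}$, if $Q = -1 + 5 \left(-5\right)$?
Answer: $0$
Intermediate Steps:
$Q = -26$ ($Q = -1 - 25 = -26$)
$\frac{0 \left(-6\right) Q}{918} = \frac{0 \left(-6\right) \left(-26\right)}{918} = 0 \left(-26\right) \frac{1}{918} = 0 \cdot \frac{1}{918} = 0$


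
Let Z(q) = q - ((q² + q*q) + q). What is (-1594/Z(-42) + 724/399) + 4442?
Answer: 148954031/33516 ≈ 4444.3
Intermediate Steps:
Z(q) = -2*q² (Z(q) = q - ((q² + q²) + q) = q - (2*q² + q) = q - (q + 2*q²) = q + (-q - 2*q²) = -2*q²)
(-1594/Z(-42) + 724/399) + 4442 = (-1594/((-2*(-42)²)) + 724/399) + 4442 = (-1594/((-2*1764)) + 724*(1/399)) + 4442 = (-1594/(-3528) + 724/399) + 4442 = (-1594*(-1/3528) + 724/399) + 4442 = (797/1764 + 724/399) + 4442 = 75959/33516 + 4442 = 148954031/33516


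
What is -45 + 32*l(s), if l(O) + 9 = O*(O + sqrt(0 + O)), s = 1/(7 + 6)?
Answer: -56245/169 + 32*sqrt(13)/169 ≈ -332.13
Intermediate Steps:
s = 1/13 ≈ 0.076923
l(O) = -9 + O*(O + sqrt(O)) (l(O) = -9 + O*(O + sqrt(0 + O)) = -9 + O*(O + sqrt(O)))
-45 + 32*l(s) = -45 + 32*(-9 + (1/13)**2 + (1/13)**(3/2)) = -45 + 32*(-9 + 1/169 + sqrt(13)/169) = -45 + 32*(-1520/169 + sqrt(13)/169) = -45 + (-48640/169 + 32*sqrt(13)/169) = -56245/169 + 32*sqrt(13)/169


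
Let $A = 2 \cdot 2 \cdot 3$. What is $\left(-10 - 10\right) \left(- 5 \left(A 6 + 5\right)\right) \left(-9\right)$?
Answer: $-69300$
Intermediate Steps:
$A = 12$ ($A = 4 \cdot 3 = 12$)
$\left(-10 - 10\right) \left(- 5 \left(A 6 + 5\right)\right) \left(-9\right) = \left(-10 - 10\right) \left(- 5 \left(12 \cdot 6 + 5\right)\right) \left(-9\right) = - 20 \left(- 5 \left(72 + 5\right)\right) \left(-9\right) = - 20 \left(\left(-5\right) 77\right) \left(-9\right) = \left(-20\right) \left(-385\right) \left(-9\right) = 7700 \left(-9\right) = -69300$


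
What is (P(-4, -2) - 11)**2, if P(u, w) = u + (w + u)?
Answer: 441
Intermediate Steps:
P(u, w) = w + 2*u (P(u, w) = u + (u + w) = w + 2*u)
(P(-4, -2) - 11)**2 = ((-2 + 2*(-4)) - 11)**2 = ((-2 - 8) - 11)**2 = (-10 - 11)**2 = (-21)**2 = 441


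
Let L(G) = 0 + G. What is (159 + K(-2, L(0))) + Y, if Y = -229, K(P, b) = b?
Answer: -70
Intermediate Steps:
L(G) = G
(159 + K(-2, L(0))) + Y = (159 + 0) - 229 = 159 - 229 = -70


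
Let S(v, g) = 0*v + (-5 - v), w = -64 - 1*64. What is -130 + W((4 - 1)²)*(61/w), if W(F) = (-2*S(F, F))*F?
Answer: -8003/32 ≈ -250.09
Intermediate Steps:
w = -128 (w = -64 - 64 = -128)
S(v, g) = -5 - v (S(v, g) = 0 + (-5 - v) = -5 - v)
W(F) = F*(10 + 2*F) (W(F) = (-2*(-5 - F))*F = (10 + 2*F)*F = F*(10 + 2*F))
-130 + W((4 - 1)²)*(61/w) = -130 + (2*(4 - 1)²*(5 + (4 - 1)²))*(61/(-128)) = -130 + (2*3²*(5 + 3²))*(61*(-1/128)) = -130 + (2*9*(5 + 9))*(-61/128) = -130 + (2*9*14)*(-61/128) = -130 + 252*(-61/128) = -130 - 3843/32 = -8003/32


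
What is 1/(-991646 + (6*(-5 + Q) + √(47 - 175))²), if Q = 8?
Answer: -I/(288*√2 + 991450*I) ≈ -1.0086e-6 - 4.1435e-10*I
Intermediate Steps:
1/(-991646 + (6*(-5 + Q) + √(47 - 175))²) = 1/(-991646 + (6*(-5 + 8) + √(47 - 175))²) = 1/(-991646 + (6*3 + √(-128))²) = 1/(-991646 + (18 + 8*I*√2)²)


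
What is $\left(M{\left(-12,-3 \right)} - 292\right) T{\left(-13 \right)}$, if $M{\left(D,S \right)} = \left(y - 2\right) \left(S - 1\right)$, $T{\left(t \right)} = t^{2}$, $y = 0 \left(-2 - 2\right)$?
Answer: $-47996$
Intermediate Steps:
$y = 0$ ($y = 0 \left(-4\right) = 0$)
$M{\left(D,S \right)} = 2 - 2 S$ ($M{\left(D,S \right)} = \left(0 - 2\right) \left(S - 1\right) = - 2 \left(-1 + S\right) = 2 - 2 S$)
$\left(M{\left(-12,-3 \right)} - 292\right) T{\left(-13 \right)} = \left(\left(2 - -6\right) - 292\right) \left(-13\right)^{2} = \left(\left(2 + 6\right) - 292\right) 169 = \left(8 - 292\right) 169 = \left(-284\right) 169 = -47996$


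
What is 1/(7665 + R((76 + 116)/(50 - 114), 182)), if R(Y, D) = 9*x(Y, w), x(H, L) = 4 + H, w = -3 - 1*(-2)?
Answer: 1/7674 ≈ 0.00013031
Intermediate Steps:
w = -1 (w = -3 + 2 = -1)
R(Y, D) = 36 + 9*Y (R(Y, D) = 9*(4 + Y) = 36 + 9*Y)
1/(7665 + R((76 + 116)/(50 - 114), 182)) = 1/(7665 + (36 + 9*((76 + 116)/(50 - 114)))) = 1/(7665 + (36 + 9*(192/(-64)))) = 1/(7665 + (36 + 9*(192*(-1/64)))) = 1/(7665 + (36 + 9*(-3))) = 1/(7665 + (36 - 27)) = 1/(7665 + 9) = 1/7674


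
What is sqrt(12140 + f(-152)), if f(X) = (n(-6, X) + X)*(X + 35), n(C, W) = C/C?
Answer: sqrt(29807) ≈ 172.65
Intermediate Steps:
n(C, W) = 1
f(X) = (1 + X)*(35 + X) (f(X) = (1 + X)*(X + 35) = (1 + X)*(35 + X))
sqrt(12140 + f(-152)) = sqrt(12140 + (35 + (-152)**2 + 36*(-152))) = sqrt(12140 + (35 + 23104 - 5472)) = sqrt(12140 + 17667) = sqrt(29807)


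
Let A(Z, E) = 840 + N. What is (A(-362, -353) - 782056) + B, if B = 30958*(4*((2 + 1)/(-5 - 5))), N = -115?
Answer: -4092403/5 ≈ -8.1848e+5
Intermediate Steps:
A(Z, E) = 725 (A(Z, E) = 840 - 115 = 725)
B = -185748/5 (B = 30958*(4*(3/(-10))) = 30958*(4*(3*(-⅒))) = 30958*(4*(-3/10)) = 30958*(-6/5) = -185748/5 ≈ -37150.)
(A(-362, -353) - 782056) + B = (725 - 782056) - 185748/5 = -781331 - 185748/5 = -4092403/5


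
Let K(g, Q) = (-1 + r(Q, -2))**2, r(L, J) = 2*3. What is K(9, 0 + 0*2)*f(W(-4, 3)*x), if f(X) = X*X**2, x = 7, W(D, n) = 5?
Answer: 1071875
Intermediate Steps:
r(L, J) = 6
K(g, Q) = 25 (K(g, Q) = (-1 + 6)**2 = 5**2 = 25)
f(X) = X**3
K(9, 0 + 0*2)*f(W(-4, 3)*x) = 25*(5*7)**3 = 25*35**3 = 25*42875 = 1071875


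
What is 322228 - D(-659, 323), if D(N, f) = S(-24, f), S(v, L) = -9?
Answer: 322237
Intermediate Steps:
D(N, f) = -9
322228 - D(-659, 323) = 322228 - 1*(-9) = 322228 + 9 = 322237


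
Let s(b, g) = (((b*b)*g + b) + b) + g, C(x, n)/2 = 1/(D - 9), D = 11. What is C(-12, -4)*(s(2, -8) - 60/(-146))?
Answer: -2598/73 ≈ -35.589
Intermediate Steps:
C(x, n) = 1 (C(x, n) = 2/(11 - 9) = 2/2 = 2*(½) = 1)
s(b, g) = g + 2*b + g*b² (s(b, g) = ((b²*g + b) + b) + g = ((g*b² + b) + b) + g = ((b + g*b²) + b) + g = (2*b + g*b²) + g = g + 2*b + g*b²)
C(-12, -4)*(s(2, -8) - 60/(-146)) = 1*((-8 + 2*2 - 8*2²) - 60/(-146)) = 1*((-8 + 4 - 8*4) - 60*(-1/146)) = 1*((-8 + 4 - 32) + 30/73) = 1*(-36 + 30/73) = 1*(-2598/73) = -2598/73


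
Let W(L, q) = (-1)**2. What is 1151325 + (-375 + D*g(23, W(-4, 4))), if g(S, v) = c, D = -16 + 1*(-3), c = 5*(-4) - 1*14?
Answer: 1151596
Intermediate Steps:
W(L, q) = 1
c = -34 (c = -20 - 14 = -34)
D = -19 (D = -16 - 3 = -19)
g(S, v) = -34
1151325 + (-375 + D*g(23, W(-4, 4))) = 1151325 + (-375 - 19*(-34)) = 1151325 + (-375 + 646) = 1151325 + 271 = 1151596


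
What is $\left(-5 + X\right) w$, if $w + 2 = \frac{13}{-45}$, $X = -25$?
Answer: $\frac{206}{3} \approx 68.667$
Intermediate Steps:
$w = - \frac{103}{45}$ ($w = -2 + \frac{13}{-45} = -2 + 13 \left(- \frac{1}{45}\right) = -2 - \frac{13}{45} = - \frac{103}{45} \approx -2.2889$)
$\left(-5 + X\right) w = \left(-5 - 25\right) \left(- \frac{103}{45}\right) = \left(-30\right) \left(- \frac{103}{45}\right) = \frac{206}{3}$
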